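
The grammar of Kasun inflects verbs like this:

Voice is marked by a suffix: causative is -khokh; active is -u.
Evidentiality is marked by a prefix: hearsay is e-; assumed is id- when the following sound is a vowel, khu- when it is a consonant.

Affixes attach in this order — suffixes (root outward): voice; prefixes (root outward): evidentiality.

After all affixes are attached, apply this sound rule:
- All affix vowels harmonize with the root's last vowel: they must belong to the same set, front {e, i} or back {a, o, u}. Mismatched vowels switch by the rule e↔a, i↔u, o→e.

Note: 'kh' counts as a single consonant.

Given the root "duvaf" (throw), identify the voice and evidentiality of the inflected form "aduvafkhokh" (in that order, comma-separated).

Segment: e-duvaf-khokh.
voice: -khokh → causative.
evidentiality: e- → hearsay.

causative, hearsay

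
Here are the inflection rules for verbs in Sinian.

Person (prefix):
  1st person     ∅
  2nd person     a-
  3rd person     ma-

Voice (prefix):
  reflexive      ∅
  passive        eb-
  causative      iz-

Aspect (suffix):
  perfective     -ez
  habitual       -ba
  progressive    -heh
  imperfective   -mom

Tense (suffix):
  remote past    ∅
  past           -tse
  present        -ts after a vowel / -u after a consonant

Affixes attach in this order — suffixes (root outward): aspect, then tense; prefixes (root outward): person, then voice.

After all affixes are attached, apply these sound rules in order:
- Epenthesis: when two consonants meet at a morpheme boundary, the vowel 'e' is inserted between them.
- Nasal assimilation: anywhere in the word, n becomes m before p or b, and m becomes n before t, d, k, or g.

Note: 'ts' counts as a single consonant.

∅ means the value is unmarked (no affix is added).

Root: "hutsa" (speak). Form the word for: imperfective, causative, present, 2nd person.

Attach person 2nd person a- → ahutsa.
Attach aspect imperfective -mom → ahutsamom.
Attach voice causative iz- → izahutsamom.
Attach tense present -u (after consonant 'm') → izahutsamomu.
Epenthesis: no change.
Nasal assimilation: no change.

izahutsamomu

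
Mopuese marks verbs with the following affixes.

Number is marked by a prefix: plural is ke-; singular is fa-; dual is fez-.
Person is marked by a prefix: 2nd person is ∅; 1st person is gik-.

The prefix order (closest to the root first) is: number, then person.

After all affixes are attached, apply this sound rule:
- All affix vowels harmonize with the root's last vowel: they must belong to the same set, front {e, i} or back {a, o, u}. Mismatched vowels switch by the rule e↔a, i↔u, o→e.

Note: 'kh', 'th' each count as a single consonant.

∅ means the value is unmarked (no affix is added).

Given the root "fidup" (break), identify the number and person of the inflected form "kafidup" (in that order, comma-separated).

plural, 2nd person

Segment: ke-fidup.
number: ke- → plural.
person: ∅ → 2nd person.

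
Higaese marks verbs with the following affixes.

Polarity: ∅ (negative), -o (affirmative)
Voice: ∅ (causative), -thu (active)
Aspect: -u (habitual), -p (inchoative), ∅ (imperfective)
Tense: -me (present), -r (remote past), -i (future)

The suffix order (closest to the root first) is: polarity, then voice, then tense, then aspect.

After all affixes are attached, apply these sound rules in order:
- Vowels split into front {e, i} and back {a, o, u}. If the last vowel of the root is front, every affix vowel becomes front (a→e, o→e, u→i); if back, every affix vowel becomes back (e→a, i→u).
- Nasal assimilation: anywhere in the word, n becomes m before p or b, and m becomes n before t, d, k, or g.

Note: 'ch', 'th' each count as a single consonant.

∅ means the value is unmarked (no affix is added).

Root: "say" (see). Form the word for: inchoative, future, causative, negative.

polarity = negative: zero marking, form stays say.
voice = causative: zero marking, form stays say.
Attach tense future -i → sayi.
Attach aspect inchoative -p → sayip.
Apply vowel harmony: sayip → sayup.
Nasal assimilation: no change.

sayup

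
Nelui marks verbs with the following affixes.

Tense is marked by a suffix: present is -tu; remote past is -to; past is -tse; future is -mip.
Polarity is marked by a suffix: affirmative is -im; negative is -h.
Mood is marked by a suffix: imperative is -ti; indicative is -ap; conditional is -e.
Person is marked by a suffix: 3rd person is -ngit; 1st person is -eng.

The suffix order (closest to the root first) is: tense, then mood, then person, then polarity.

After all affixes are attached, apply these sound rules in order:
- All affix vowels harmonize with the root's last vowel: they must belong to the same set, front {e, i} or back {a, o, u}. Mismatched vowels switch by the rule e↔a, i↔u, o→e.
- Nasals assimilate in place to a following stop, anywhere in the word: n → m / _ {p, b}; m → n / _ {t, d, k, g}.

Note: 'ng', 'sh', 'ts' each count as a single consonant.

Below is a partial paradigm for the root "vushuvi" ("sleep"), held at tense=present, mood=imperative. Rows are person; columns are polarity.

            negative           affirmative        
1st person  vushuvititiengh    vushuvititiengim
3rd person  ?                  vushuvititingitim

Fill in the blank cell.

vushuvititingith

Attach tense present -tu → vushuvitu.
Attach mood imperative -ti → vushuvituti.
Attach person 3rd person -ngit → vushuvitutingit.
Attach polarity negative -h → vushuvitutingith.
Apply vowel harmony: vushuvitutingith → vushuvititingith.
Nasal assimilation: no change.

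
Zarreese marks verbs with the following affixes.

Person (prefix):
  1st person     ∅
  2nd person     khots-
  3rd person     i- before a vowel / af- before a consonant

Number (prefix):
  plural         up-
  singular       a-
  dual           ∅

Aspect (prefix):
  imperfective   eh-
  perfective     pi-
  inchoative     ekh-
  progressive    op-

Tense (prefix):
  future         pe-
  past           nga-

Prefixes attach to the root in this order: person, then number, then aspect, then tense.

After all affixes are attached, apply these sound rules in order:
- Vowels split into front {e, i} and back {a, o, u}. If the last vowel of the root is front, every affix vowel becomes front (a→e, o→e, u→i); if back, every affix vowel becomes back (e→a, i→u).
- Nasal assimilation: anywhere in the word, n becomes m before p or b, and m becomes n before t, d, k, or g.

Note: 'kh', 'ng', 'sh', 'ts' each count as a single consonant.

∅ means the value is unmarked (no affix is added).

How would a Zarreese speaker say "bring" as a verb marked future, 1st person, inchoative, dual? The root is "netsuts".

paakhnetsuts

person = 1st person: zero marking, form stays netsuts.
number = dual: zero marking, form stays netsuts.
Attach aspect inchoative ekh- → ekhnetsuts.
Attach tense future pe- → peekhnetsuts.
Apply vowel harmony: peekhnetsuts → paakhnetsuts.
Nasal assimilation: no change.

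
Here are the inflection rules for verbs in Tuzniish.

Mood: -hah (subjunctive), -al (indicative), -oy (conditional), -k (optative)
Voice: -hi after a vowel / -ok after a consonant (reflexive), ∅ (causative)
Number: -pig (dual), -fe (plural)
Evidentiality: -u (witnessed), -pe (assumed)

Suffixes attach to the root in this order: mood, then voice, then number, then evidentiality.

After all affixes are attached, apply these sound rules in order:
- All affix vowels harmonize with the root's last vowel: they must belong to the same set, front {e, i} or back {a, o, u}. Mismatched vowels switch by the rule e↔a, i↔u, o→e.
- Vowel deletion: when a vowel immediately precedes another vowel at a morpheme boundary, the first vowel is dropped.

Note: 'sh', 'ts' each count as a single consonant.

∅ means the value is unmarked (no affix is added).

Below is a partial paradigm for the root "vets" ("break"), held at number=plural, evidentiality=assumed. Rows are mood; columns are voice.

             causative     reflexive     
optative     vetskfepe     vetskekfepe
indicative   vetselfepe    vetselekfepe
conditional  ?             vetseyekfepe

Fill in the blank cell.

Attach mood conditional -oy → vetsoy.
voice = causative: zero marking, form stays vetsoy.
Attach number plural -fe → vetsoyfe.
Attach evidentiality assumed -pe → vetsoyfepe.
Apply vowel harmony: vetsoyfepe → vetseyfepe.
Vowel deletion: no change.

vetseyfepe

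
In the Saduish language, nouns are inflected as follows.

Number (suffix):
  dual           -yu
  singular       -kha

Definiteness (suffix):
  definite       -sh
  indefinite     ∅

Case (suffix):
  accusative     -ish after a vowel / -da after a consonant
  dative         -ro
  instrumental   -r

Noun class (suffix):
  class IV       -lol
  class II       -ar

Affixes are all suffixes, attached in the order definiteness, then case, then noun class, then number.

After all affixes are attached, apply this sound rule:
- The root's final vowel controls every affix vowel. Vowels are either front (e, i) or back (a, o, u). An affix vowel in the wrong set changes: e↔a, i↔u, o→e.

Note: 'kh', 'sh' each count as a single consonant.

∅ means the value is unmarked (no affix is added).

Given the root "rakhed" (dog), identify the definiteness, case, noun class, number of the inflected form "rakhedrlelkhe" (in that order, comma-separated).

indefinite, instrumental, class IV, singular

Segment: rakhed-r-lol-kha.
definiteness: ∅ → indefinite.
case: -r → instrumental.
noun class: -lol → class IV.
number: -kha → singular.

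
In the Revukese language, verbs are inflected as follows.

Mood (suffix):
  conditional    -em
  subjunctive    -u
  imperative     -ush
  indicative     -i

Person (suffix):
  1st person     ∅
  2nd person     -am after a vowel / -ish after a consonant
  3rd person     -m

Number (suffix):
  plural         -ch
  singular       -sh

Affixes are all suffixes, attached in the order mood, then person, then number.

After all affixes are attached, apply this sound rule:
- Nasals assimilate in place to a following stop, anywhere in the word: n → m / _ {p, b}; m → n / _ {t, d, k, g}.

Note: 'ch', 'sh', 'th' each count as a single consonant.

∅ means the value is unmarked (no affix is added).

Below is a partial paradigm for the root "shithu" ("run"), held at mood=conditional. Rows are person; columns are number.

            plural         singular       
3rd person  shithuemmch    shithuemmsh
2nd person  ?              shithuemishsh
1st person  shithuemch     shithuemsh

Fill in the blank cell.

Attach mood conditional -em → shithuem.
Attach person 2nd person -ish (after consonant 'm') → shithuemish.
Attach number plural -ch → shithuemishch.
Nasal assimilation: no change.

shithuemishch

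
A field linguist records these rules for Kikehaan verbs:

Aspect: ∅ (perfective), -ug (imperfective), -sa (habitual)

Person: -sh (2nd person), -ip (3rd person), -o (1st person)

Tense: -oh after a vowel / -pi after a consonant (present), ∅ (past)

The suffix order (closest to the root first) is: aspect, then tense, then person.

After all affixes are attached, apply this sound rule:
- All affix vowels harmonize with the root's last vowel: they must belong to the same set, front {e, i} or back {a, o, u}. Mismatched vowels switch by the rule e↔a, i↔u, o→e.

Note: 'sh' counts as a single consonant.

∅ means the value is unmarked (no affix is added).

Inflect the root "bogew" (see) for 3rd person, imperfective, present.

bogewigpiip

Attach aspect imperfective -ug → bogewug.
Attach tense present -pi (after consonant 'g') → bogewugpi.
Attach person 3rd person -ip → bogewugpiip.
Apply vowel harmony: bogewugpiip → bogewigpiip.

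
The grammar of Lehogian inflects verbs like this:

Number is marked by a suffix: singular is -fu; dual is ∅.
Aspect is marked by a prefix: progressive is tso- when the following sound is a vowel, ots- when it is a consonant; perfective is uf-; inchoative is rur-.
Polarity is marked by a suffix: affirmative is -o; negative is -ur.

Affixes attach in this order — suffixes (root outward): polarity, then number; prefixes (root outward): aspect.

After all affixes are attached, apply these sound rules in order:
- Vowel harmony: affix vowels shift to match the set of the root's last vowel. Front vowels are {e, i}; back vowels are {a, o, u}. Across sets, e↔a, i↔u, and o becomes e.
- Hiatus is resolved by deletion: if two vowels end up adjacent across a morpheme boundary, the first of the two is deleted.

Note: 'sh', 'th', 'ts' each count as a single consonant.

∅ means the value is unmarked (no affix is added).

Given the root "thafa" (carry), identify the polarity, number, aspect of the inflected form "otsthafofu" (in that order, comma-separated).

Segment: ots-thafa-o-fu.
polarity: -o → affirmative.
number: -fu → singular.
aspect: tso/ots- → progressive.

affirmative, singular, progressive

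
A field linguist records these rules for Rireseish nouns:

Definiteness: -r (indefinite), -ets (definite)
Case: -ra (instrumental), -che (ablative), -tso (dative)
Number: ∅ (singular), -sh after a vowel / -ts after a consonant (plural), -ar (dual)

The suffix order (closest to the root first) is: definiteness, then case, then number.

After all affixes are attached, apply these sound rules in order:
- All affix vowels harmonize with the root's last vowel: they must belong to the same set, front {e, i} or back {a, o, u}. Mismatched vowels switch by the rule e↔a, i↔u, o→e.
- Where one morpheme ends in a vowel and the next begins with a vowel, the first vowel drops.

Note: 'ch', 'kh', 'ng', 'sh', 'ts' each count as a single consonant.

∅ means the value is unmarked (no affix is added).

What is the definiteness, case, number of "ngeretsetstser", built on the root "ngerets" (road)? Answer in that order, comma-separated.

Segment: ngerets-ets-tso-ar.
definiteness: -ets → definite.
case: -tso → dative.
number: -ar → dual.

definite, dative, dual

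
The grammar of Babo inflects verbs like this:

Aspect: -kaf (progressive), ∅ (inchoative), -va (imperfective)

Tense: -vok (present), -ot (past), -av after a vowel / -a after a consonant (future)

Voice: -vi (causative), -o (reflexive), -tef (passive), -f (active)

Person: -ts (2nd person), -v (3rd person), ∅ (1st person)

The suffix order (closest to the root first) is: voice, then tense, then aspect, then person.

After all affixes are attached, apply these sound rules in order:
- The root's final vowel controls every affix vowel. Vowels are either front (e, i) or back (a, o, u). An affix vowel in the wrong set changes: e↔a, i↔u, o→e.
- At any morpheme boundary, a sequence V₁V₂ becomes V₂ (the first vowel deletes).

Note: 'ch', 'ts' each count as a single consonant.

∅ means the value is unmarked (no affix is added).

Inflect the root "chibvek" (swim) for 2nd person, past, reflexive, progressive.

chibveketkefts

Attach voice reflexive -o → chibveko.
Attach tense past -ot → chibvekoot.
Attach aspect progressive -kaf → chibvekootkaf.
Attach person 2nd person -ts → chibvekootkafts.
Apply vowel harmony: chibvekootkafts → chibvekeetkefts.
Apply vowel deletion: chibvekeetkefts → chibveketkefts.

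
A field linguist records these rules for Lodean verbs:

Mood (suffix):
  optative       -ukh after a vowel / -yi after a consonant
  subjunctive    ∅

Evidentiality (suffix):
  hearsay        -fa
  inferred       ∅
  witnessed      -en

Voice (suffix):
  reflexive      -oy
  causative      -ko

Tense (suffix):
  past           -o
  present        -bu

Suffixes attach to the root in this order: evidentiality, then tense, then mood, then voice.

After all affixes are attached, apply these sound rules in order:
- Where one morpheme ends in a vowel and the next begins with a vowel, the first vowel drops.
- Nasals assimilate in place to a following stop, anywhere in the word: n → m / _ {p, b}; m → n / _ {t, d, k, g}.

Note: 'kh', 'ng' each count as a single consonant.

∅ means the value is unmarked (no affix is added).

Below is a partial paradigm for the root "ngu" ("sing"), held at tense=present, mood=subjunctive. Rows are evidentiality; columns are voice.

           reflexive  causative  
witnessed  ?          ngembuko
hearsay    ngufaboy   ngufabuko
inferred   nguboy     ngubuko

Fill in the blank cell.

Attach evidentiality witnessed -en → nguen.
Attach tense present -bu → nguenbu.
mood = subjunctive: zero marking, form stays nguenbu.
Attach voice reflexive -oy → nguenbuoy.
Apply vowel deletion: nguenbuoy → ngenboy.
Apply nasal assimilation: ngenboy → ngemboy.

ngemboy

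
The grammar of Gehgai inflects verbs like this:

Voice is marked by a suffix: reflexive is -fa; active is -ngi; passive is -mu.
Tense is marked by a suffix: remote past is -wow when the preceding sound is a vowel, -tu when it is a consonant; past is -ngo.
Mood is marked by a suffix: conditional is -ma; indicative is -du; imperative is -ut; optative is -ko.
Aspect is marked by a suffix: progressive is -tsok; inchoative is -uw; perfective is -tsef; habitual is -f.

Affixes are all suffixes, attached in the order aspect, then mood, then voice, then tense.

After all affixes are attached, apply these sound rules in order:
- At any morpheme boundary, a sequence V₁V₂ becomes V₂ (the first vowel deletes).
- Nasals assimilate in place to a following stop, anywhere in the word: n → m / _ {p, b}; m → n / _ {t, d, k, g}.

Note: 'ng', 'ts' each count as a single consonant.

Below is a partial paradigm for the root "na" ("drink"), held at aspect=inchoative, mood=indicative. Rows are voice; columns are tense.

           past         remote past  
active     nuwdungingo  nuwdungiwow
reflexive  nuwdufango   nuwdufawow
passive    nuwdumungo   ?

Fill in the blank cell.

nuwdumuwow

Attach aspect inchoative -uw → nauw.
Attach mood indicative -du → nauwdu.
Attach voice passive -mu → nauwdumu.
Attach tense remote past -wow (after vowel 'u') → nauwdumuwow.
Apply vowel deletion: nauwdumuwow → nuwdumuwow.
Nasal assimilation: no change.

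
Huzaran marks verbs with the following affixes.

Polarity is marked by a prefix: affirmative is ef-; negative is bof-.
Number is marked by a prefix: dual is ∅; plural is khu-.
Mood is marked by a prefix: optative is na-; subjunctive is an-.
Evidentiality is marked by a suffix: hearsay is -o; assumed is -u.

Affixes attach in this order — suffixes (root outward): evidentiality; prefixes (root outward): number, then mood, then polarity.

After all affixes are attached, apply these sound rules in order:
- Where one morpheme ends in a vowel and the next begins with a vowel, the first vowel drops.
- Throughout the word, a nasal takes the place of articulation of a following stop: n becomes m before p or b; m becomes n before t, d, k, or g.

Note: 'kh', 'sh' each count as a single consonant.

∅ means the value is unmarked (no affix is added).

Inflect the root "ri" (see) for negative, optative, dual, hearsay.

bofnaro

number = dual: zero marking, form stays ri.
Attach evidentiality hearsay -o → rio.
Attach mood optative na- → nario.
Attach polarity negative bof- → bofnario.
Apply vowel deletion: bofnario → bofnaro.
Nasal assimilation: no change.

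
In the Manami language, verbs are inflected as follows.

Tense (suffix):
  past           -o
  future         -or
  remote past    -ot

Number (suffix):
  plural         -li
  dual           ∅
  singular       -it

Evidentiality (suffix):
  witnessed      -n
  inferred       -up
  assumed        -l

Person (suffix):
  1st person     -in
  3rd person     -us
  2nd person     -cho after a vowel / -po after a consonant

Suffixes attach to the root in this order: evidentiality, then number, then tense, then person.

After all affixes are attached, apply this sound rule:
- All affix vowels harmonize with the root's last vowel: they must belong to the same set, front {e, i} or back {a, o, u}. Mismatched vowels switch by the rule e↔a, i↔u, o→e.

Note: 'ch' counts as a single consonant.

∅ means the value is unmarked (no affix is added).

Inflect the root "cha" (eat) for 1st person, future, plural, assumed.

Attach evidentiality assumed -l → chal.
Attach number plural -li → challi.
Attach tense future -or → challior.
Attach person 1st person -in → challiorin.
Apply vowel harmony: challiorin → challuorun.

challuorun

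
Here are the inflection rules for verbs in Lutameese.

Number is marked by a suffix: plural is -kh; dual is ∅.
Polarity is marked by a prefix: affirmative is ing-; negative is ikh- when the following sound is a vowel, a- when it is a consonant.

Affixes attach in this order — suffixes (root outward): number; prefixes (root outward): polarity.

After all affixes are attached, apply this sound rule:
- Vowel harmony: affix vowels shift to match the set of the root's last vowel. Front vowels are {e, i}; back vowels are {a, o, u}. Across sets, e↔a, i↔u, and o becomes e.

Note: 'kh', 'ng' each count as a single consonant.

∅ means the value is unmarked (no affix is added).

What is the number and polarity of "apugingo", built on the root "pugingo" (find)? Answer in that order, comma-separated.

dual, negative

Segment: a-pugingo.
number: ∅ → dual.
polarity: ikh/a- → negative.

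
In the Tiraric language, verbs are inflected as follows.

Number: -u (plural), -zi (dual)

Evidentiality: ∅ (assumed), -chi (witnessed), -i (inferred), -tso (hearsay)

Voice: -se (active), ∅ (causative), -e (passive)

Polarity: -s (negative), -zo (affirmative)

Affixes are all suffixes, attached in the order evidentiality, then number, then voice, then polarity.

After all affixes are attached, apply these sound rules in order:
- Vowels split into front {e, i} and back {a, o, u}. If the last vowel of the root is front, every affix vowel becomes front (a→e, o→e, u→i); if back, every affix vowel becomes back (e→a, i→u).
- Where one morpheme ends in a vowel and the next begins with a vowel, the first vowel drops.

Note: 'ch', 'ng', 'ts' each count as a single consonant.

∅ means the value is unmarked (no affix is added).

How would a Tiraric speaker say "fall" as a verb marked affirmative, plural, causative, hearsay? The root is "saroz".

Attach evidentiality hearsay -tso → saroztso.
Attach number plural -u → saroztsou.
voice = causative: zero marking, form stays saroztsou.
Attach polarity affirmative -zo → saroztsouzo.
Vowel harmony: no change.
Apply vowel deletion: saroztsouzo → saroztsuzo.

saroztsuzo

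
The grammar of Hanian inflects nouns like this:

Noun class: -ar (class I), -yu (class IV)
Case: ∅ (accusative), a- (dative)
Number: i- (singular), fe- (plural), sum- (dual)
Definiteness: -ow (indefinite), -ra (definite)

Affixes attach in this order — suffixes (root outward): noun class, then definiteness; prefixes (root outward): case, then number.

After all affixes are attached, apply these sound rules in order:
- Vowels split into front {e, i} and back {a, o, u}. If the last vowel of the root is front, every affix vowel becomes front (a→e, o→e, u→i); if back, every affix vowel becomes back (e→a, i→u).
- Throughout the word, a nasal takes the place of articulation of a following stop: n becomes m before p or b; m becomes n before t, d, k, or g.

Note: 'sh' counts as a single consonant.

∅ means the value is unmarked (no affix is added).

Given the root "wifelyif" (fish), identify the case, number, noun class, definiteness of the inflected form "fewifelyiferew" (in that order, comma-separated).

accusative, plural, class I, indefinite

Segment: fe-wifelyif-ar-ow.
case: ∅ → accusative.
number: fe- → plural.
noun class: -ar → class I.
definiteness: -ow → indefinite.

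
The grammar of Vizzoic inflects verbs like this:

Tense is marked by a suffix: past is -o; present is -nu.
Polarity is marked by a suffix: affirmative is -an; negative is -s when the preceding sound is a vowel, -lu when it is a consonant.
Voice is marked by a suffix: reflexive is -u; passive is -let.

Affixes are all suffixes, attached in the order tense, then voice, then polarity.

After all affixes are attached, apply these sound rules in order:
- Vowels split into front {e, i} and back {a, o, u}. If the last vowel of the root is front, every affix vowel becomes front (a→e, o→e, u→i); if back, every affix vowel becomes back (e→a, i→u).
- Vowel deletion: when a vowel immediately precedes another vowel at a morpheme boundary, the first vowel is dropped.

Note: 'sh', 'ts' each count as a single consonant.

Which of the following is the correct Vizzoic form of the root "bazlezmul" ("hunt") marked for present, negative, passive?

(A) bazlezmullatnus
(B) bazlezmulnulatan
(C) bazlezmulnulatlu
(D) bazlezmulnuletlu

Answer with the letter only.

Attach tense present -nu → bazlezmulnu.
Attach voice passive -let → bazlezmulnulet.
Attach polarity negative -lu (after consonant 't') → bazlezmulnuletlu.
Apply vowel harmony: bazlezmulnuletlu → bazlezmulnulatlu.
Vowel deletion: no change.
So the correct form is bazlezmulnulatlu, option (C).
(B) bazlezmulnulatan is wrong: it uses affirmative instead of negative for polarity.
(D) bazlezmulnuletlu is wrong: it fails to apply the sound rule(s).
(A) bazlezmullatnus is wrong: it has the affixes in the wrong order.

C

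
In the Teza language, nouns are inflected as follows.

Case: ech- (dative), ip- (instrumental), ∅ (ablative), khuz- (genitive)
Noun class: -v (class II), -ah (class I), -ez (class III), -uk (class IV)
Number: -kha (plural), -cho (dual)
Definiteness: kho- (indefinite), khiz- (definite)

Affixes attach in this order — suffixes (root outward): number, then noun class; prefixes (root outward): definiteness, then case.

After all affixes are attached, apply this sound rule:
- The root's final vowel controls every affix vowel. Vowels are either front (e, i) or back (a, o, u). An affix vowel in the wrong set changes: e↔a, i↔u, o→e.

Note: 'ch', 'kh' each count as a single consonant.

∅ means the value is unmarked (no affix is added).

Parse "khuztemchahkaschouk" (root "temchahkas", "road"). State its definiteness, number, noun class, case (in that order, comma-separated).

definite, dual, class IV, ablative

Segment: khiz-temchahkas-cho-uk.
definiteness: khiz- → definite.
number: -cho → dual.
noun class: -uk → class IV.
case: ∅ → ablative.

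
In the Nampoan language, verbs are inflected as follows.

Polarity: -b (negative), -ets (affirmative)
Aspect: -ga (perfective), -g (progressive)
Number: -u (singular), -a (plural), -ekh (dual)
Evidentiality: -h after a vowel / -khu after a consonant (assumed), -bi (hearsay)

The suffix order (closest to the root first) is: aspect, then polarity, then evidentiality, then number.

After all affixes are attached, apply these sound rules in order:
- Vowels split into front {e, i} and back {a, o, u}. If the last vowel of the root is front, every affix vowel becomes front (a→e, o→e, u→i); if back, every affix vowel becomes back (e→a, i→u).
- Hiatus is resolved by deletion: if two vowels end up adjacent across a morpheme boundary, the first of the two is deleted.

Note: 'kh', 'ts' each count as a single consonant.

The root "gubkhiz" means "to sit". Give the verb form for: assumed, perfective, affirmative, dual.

gubkhizgetskhekh

Attach aspect perfective -ga → gubkhizga.
Attach polarity affirmative -ets → gubkhizgaets.
Attach evidentiality assumed -khu (after consonant 'ts') → gubkhizgaetskhu.
Attach number dual -ekh → gubkhizgaetskhuekh.
Apply vowel harmony: gubkhizgaetskhuekh → gubkhizgeetskhiekh.
Apply vowel deletion: gubkhizgeetskhiekh → gubkhizgetskhekh.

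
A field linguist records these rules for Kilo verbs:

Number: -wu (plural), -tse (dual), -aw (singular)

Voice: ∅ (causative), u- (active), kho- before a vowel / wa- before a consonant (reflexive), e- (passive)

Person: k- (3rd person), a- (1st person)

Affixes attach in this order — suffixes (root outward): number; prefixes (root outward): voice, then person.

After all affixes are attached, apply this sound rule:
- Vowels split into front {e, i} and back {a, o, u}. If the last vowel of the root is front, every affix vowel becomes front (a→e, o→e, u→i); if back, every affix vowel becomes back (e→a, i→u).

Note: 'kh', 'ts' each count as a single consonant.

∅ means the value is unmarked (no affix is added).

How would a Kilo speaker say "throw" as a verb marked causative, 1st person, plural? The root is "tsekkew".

voice = causative: zero marking, form stays tsekkew.
Attach number plural -wu → tsekkewwu.
Attach person 1st person a- → atsekkewwu.
Apply vowel harmony: atsekkewwu → etsekkewwi.

etsekkewwi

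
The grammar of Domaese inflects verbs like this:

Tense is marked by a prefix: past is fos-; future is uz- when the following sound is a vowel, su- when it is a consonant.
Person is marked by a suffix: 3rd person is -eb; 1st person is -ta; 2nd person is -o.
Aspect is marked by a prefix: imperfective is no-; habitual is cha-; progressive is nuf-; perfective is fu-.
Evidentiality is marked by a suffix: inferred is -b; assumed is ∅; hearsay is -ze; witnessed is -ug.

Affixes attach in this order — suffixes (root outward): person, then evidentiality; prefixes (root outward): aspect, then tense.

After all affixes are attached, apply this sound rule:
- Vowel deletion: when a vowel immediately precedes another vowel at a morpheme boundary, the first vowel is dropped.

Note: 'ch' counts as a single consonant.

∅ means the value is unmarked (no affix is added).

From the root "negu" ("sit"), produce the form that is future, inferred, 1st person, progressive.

Attach aspect progressive nuf- → nufnegu.
Attach tense future su- (before consonant 'n') → sunufnegu.
Attach person 1st person -ta → sunufneguta.
Attach evidentiality inferred -b → sunufnegutab.
Vowel deletion: no change.

sunufnegutab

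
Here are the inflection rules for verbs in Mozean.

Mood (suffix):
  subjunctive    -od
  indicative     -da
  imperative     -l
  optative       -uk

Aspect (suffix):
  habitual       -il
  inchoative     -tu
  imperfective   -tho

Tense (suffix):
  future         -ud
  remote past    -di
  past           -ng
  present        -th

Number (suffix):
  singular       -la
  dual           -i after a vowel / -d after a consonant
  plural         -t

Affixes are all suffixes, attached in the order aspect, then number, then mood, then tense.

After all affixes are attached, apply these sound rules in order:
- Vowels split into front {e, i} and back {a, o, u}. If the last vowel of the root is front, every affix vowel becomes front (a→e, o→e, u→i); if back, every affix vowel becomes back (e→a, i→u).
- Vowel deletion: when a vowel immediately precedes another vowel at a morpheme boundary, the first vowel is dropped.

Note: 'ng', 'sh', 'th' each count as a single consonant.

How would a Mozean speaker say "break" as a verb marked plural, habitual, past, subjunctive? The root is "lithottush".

Attach aspect habitual -il → lithottushil.
Attach number plural -t → lithottushilt.
Attach mood subjunctive -od → lithottushiltod.
Attach tense past -ng → lithottushiltodng.
Apply vowel harmony: lithottushiltodng → lithottushultodng.
Vowel deletion: no change.

lithottushultodng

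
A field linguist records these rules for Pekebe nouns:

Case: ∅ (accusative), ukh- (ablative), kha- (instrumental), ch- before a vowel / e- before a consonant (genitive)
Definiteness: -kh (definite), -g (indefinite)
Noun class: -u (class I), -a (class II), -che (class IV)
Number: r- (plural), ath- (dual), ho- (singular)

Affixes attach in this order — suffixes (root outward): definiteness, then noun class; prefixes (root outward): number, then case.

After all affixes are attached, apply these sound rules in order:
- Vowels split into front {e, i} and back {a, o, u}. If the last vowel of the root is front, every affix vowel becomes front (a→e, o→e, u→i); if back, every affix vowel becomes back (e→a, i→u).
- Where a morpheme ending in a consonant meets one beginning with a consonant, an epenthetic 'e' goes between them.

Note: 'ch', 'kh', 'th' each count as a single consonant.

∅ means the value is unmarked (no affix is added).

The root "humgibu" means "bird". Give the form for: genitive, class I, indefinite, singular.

ahohumgibugu

Attach definiteness indefinite -g → humgibug.
Attach noun class class I -u → humgibugu.
Attach number singular ho- → hohumgibugu.
Attach case genitive e- (before consonant 'h') → ehohumgibugu.
Apply vowel harmony: ehohumgibugu → ahohumgibugu.
Epenthesis: no change.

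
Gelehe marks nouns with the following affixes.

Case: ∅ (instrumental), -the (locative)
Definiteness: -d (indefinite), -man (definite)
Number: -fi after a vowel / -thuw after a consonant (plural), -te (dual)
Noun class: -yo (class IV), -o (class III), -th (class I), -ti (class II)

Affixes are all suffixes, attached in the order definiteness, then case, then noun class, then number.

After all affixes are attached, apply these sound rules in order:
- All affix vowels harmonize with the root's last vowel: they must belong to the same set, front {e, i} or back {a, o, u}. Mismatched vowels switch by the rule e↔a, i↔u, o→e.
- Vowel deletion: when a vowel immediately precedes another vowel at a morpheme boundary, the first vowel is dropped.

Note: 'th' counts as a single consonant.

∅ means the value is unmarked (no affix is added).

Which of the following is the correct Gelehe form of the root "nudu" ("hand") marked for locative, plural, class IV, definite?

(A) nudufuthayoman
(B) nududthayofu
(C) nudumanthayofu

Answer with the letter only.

C

Attach definiteness definite -man → nuduman.
Attach case locative -the → nudumanthe.
Attach noun class class IV -yo → nudumantheyo.
Attach number plural -fi (after vowel 'o') → nudumantheyofi.
Apply vowel harmony: nudumantheyofi → nudumanthayofu.
Vowel deletion: no change.
So the correct form is nudumanthayofu, option (C).
(B) nududthayofu is wrong: it uses indefinite instead of definite for definiteness.
(A) nudufuthayoman is wrong: it has the affixes in the wrong order.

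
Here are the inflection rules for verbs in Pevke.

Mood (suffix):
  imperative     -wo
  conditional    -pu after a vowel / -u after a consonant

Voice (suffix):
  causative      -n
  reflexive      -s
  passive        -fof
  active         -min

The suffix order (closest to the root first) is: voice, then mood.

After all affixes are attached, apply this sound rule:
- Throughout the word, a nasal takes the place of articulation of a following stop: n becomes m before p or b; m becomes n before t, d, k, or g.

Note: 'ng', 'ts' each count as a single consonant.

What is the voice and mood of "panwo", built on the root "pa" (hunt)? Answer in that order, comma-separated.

Segment: pa-n-wo.
voice: -n → causative.
mood: -wo → imperative.

causative, imperative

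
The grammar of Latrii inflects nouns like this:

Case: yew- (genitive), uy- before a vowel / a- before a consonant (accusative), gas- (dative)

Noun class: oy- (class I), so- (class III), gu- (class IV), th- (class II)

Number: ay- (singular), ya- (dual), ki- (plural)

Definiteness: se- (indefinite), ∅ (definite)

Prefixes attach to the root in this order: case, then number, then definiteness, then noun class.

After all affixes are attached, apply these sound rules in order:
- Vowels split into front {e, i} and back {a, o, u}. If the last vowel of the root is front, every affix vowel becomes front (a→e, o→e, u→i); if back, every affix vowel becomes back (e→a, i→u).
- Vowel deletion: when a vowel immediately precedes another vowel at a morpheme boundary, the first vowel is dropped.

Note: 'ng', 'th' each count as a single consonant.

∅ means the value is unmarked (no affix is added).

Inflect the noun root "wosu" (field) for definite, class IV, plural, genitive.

gukuyawwosu

Attach case genitive yew- → yewwosu.
Attach number plural ki- → kiyewwosu.
definiteness = definite: zero marking, form stays kiyewwosu.
Attach noun class class IV gu- → gukiyewwosu.
Apply vowel harmony: gukiyewwosu → gukuyawwosu.
Vowel deletion: no change.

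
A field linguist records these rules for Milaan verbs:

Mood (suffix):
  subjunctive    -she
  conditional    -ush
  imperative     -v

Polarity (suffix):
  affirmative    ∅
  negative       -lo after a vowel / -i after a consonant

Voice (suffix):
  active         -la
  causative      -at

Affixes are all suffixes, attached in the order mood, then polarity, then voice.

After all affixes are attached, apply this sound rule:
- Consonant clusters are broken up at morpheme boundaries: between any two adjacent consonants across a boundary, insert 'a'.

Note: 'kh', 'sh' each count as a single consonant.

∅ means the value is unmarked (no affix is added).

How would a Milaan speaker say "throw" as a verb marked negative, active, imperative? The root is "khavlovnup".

khavlovnupavila

Attach mood imperative -v → khavlovnupv.
Attach polarity negative -i (after consonant 'v') → khavlovnupvi.
Attach voice active -la → khavlovnupvila.
Apply epenthesis: khavlovnupvila → khavlovnupavila.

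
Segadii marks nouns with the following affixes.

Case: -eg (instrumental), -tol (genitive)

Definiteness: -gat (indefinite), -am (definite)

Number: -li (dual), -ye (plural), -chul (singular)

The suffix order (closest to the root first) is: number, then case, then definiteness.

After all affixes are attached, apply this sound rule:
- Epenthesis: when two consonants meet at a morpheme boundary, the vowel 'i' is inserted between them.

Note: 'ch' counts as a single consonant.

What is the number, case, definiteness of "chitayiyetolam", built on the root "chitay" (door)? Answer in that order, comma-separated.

Segment: chitay-ye-tol-am.
number: -ye → plural.
case: -tol → genitive.
definiteness: -am → definite.

plural, genitive, definite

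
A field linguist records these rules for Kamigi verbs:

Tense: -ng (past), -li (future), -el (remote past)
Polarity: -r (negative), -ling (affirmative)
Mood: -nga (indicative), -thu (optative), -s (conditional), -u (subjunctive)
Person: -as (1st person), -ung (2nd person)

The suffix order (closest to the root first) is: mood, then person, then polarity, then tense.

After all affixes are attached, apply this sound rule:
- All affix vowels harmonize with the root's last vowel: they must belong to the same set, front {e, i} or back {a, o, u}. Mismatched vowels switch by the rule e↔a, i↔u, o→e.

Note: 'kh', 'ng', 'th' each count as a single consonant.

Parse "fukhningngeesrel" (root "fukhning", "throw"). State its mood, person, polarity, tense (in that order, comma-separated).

indicative, 1st person, negative, remote past

Segment: fukhning-nga-as-r-el.
mood: -nga → indicative.
person: -as → 1st person.
polarity: -r → negative.
tense: -el → remote past.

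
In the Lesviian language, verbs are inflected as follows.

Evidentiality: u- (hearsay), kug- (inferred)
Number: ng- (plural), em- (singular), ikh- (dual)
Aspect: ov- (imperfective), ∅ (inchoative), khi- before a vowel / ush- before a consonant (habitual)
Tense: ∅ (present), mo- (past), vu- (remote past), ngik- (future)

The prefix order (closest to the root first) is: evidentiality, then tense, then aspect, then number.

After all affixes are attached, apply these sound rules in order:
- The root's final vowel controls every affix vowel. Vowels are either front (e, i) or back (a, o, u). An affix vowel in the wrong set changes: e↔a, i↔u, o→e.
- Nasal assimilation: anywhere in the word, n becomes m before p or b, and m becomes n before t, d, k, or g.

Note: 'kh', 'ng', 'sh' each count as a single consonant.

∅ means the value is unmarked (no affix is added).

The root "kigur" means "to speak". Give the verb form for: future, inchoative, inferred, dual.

Attach evidentiality inferred kug- → kugkigur.
Attach tense future ngik- → ngikkugkigur.
aspect = inchoative: zero marking, form stays ngikkugkigur.
Attach number dual ikh- → ikhngikkugkigur.
Apply vowel harmony: ikhngikkugkigur → ukhngukkugkigur.
Nasal assimilation: no change.

ukhngukkugkigur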